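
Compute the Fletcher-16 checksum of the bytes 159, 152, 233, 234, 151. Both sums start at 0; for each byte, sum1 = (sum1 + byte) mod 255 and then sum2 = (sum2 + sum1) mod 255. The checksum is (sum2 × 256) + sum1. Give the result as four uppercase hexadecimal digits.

ABA4

Running sums (mod 255):
  after byte 0 (159): sum1=159, sum2=159
  after byte 1 (152): sum1=56, sum2=215
  after byte 2 (233): sum1=34, sum2=249
  after byte 3 (234): sum1=13, sum2=7
  after byte 4 (151): sum1=164, sum2=171
Checksum = sum2·256 + sum1 = 171·256 + 164 = 43940 = 0xABA4.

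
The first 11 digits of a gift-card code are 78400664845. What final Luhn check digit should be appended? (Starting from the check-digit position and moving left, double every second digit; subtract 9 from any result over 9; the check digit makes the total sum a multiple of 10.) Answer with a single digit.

Partial digits right→left: 5 4 8 4 6 6 0 0 4 8 7
Double every second digit counting from the check-digit position (so the 1st, 3rd, 5th, ... of the partial from the right).
  doubled (with −9 where >9): 1 7 3 0 8 5 → sum 24
  kept as-is: 4 4 6 0 8 → sum 22
Total = 24 + 22 = 46.
Check digit = (10 − (46 mod 10)) mod 10 = 4.

4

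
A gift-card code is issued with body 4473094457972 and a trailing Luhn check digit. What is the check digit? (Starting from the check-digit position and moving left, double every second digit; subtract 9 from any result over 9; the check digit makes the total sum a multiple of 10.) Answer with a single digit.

Partial digits right→left: 2 7 9 7 5 4 4 9 0 3 7 4 4
Double every second digit counting from the check-digit position (so the 1st, 3rd, 5th, ... of the partial from the right).
  doubled (with −9 where >9): 4 9 1 8 0 5 8 → sum 35
  kept as-is: 7 7 4 9 3 4 → sum 34
Total = 35 + 34 = 69.
Check digit = (10 − (69 mod 10)) mod 10 = 1.

1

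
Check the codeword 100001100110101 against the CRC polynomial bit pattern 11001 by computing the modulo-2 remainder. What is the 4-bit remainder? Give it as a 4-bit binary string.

0000

Modulo-2 division of 100001100110101 by 11001:
  pos 0: 10000 XOR 11001 = 01001
  pos 1: 10011 XOR 11001 = 01010
  pos 2: 10101 XOR 11001 = 01100
  pos 3: 11000 XOR 11001 = 00001
  pos 7: 10110 XOR 11001 = 01111
  pos 8: 11111 XOR 11001 = 00110
  pos 10: 11001 XOR 11001 = 00000
Remainder = 0000 (zero — the frame passes the CRC check).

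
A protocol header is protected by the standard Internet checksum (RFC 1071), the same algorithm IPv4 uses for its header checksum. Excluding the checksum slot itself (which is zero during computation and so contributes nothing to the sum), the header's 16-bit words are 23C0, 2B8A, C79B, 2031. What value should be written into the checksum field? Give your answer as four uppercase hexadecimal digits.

C8E8

One's-complement addition (fold any carry out of bit 15 back into bit 0):
  0x23C0 + 0x2B8A = 0x04F4A
  0x4F4A + 0xC79B = 0x116E5 → wrap carry → 0x16E6
  0x16E6 + 0x2031 = 0x03717
One's-complement sum = 0x3717.
Checksum = ~0x3717 & 0xFFFF = 0xC8E8.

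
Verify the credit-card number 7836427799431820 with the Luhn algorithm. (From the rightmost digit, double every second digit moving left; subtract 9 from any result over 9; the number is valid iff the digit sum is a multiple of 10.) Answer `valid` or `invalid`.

From the right, keep odd positions and double even positions (subtract 9 from any doubled value over 9):
  doubled (positions 2,4,...): 4 2 8 9 5 8 6 5 → sum 47
  kept (positions 1,3,...): 0 8 3 9 7 2 6 8 → sum 43
Total = 90.
90 mod 10 = 0, so the number is valid.

valid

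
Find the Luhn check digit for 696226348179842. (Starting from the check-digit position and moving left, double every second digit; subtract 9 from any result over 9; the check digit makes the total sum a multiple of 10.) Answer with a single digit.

6

Partial digits right→left: 2 4 8 9 7 1 8 4 3 6 2 2 6 9 6
Double every second digit counting from the check-digit position (so the 1st, 3rd, 5th, ... of the partial from the right).
  doubled (with −9 where >9): 4 7 5 7 6 4 3 3 → sum 39
  kept as-is: 4 9 1 4 6 2 9 → sum 35
Total = 39 + 35 = 74.
Check digit = (10 − (74 mod 10)) mod 10 = 6.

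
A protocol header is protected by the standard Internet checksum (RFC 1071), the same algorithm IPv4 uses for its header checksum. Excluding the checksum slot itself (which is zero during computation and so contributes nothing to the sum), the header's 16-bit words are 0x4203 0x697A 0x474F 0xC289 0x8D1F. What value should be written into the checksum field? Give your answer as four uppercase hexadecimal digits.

One's-complement addition (fold any carry out of bit 15 back into bit 0):
  0x4203 + 0x697A = 0x0AB7D
  0xAB7D + 0x474F = 0x0F2CC
  0xF2CC + 0xC289 = 0x1B555 → wrap carry → 0xB556
  0xB556 + 0x8D1F = 0x14275 → wrap carry → 0x4276
One's-complement sum = 0x4276.
Checksum = ~0x4276 & 0xFFFF = 0xBD89.

BD89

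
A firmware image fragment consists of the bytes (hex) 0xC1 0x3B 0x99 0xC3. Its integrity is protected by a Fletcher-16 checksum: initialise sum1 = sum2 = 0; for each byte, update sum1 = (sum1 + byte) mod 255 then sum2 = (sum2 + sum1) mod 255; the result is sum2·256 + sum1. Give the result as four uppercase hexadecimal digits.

Running sums (mod 255):
  after byte 0 (0xC1): sum1=193, sum2=193
  after byte 1 (0x3B): sum1=252, sum2=190
  after byte 2 (0x99): sum1=150, sum2=85
  after byte 3 (0xC3): sum1=90, sum2=175
Checksum = sum2·256 + sum1 = 175·256 + 90 = 44890 = 0xAF5A.

AF5A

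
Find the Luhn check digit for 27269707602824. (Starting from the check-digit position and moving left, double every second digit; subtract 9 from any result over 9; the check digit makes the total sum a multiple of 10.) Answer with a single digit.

4

Partial digits right→left: 4 2 8 2 0 6 7 0 7 9 6 2 7 2
Double every second digit counting from the check-digit position (so the 1st, 3rd, 5th, ... of the partial from the right).
  doubled (with −9 where >9): 8 7 0 5 5 3 5 → sum 33
  kept as-is: 2 2 6 0 9 2 2 → sum 23
Total = 33 + 23 = 56.
Check digit = (10 − (56 mod 10)) mod 10 = 4.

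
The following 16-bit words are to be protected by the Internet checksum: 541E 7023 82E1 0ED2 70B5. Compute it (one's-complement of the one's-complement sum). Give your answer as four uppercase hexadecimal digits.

3955

One's-complement addition (fold any carry out of bit 15 back into bit 0):
  0x541E + 0x7023 = 0x0C441
  0xC441 + 0x82E1 = 0x14722 → wrap carry → 0x4723
  0x4723 + 0x0ED2 = 0x055F5
  0x55F5 + 0x70B5 = 0x0C6AA
One's-complement sum = 0xC6AA.
Checksum = ~0xC6AA & 0xFFFF = 0x3955.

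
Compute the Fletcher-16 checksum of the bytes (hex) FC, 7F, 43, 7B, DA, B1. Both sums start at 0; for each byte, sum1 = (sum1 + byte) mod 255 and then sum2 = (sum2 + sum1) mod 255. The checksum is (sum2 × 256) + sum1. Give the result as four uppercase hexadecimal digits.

Running sums (mod 255):
  after byte 0 (FC): sum1=252, sum2=252
  after byte 1 (7F): sum1=124, sum2=121
  after byte 2 (43): sum1=191, sum2=57
  after byte 3 (7B): sum1=59, sum2=116
  after byte 4 (DA): sum1=22, sum2=138
  after byte 5 (B1): sum1=199, sum2=82
Checksum = sum2·256 + sum1 = 82·256 + 199 = 21191 = 0x52C7.

52C7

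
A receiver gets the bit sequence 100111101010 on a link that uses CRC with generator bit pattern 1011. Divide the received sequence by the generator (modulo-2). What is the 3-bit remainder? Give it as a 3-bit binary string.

Modulo-2 division of 100111101010 by 1011:
  pos 0: 1001 XOR 1011 = 0010
  pos 2: 1011 XOR 1011 = 0000
  pos 6: 1010 XOR 1011 = 0001
Remainder = 110 (nonzero — an error is detected).

110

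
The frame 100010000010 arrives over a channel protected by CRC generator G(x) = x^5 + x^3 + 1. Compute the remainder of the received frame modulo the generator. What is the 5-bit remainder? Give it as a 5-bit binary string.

Modulo-2 division of 100010000010 by 101001:
  pos 0: 100010 XOR 101001 = 001011
  pos 2: 101100 XOR 101001 = 000101
  pos 5: 101001 XOR 101001 = 000000
Remainder = 00000 (zero — the frame passes the CRC check).

00000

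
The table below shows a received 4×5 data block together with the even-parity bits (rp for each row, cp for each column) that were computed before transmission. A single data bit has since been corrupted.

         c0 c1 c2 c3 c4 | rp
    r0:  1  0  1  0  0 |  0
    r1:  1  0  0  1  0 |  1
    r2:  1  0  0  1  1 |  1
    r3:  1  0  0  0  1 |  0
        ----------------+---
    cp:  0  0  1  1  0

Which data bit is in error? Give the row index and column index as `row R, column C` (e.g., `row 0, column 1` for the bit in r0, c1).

Recompute each row's even parity and compare to rp:
  r0: data parity 0, sent rp 0 → ok
  r1: data parity 0, sent rp 1 → mismatch
  r2: data parity 1, sent rp 1 → ok
  r3: data parity 0, sent rp 0 → ok
Recompute each column's even parity and compare to cp:
  c0: data parity 0, sent cp 0 → ok
  c1: data parity 0, sent cp 0 → ok
  c2: data parity 1, sent cp 1 → ok
  c3: data parity 0, sent cp 1 → mismatch
  c4: data parity 0, sent cp 0 → ok
Exactly one row (r1) and one column (c3) fail → the flipped bit is at their intersection.

row 1, column 3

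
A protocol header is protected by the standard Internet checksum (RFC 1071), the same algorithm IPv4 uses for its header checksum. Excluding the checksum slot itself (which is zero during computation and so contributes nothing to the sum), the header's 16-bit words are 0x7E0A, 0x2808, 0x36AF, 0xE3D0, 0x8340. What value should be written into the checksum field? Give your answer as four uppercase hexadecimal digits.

One's-complement addition (fold any carry out of bit 15 back into bit 0):
  0x7E0A + 0x2808 = 0x0A612
  0xA612 + 0x36AF = 0x0DCC1
  0xDCC1 + 0xE3D0 = 0x1C091 → wrap carry → 0xC092
  0xC092 + 0x8340 = 0x143D2 → wrap carry → 0x43D3
One's-complement sum = 0x43D3.
Checksum = ~0x43D3 & 0xFFFF = 0xBC2C.

BC2C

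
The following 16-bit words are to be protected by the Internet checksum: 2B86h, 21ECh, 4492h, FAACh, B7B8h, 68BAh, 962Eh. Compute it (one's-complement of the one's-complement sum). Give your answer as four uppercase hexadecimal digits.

One's-complement addition (fold any carry out of bit 15 back into bit 0):
  0x2B86 + 0x21EC = 0x04D72
  0x4D72 + 0x4492 = 0x09204
  0x9204 + 0xFAAC = 0x18CB0 → wrap carry → 0x8CB1
  0x8CB1 + 0xB7B8 = 0x14469 → wrap carry → 0x446A
  0x446A + 0x68BA = 0x0AD24
  0xAD24 + 0x962E = 0x14352 → wrap carry → 0x4353
One's-complement sum = 0x4353.
Checksum = ~0x4353 & 0xFFFF = 0xBCAC.

BCAC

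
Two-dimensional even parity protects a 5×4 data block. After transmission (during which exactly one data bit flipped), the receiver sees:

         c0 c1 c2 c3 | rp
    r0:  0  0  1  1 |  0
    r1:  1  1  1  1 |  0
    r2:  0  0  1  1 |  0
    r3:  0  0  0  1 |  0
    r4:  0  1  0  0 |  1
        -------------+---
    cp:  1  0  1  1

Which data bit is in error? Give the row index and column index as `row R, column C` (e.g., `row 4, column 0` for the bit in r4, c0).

Recompute each row's even parity and compare to rp:
  r0: data parity 0, sent rp 0 → ok
  r1: data parity 0, sent rp 0 → ok
  r2: data parity 0, sent rp 0 → ok
  r3: data parity 1, sent rp 0 → mismatch
  r4: data parity 1, sent rp 1 → ok
Recompute each column's even parity and compare to cp:
  c0: data parity 1, sent cp 1 → ok
  c1: data parity 0, sent cp 0 → ok
  c2: data parity 1, sent cp 1 → ok
  c3: data parity 0, sent cp 1 → mismatch
Exactly one row (r3) and one column (c3) fail → the flipped bit is at their intersection.

row 3, column 3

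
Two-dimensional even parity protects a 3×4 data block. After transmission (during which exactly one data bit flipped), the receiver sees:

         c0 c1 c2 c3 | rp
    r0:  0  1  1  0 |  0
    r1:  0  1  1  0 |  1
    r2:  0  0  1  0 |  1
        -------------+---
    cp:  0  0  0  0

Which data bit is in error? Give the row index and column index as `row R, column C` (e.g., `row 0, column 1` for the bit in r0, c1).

row 1, column 2

Recompute each row's even parity and compare to rp:
  r0: data parity 0, sent rp 0 → ok
  r1: data parity 0, sent rp 1 → mismatch
  r2: data parity 1, sent rp 1 → ok
Recompute each column's even parity and compare to cp:
  c0: data parity 0, sent cp 0 → ok
  c1: data parity 0, sent cp 0 → ok
  c2: data parity 1, sent cp 0 → mismatch
  c3: data parity 0, sent cp 0 → ok
Exactly one row (r1) and one column (c2) fail → the flipped bit is at their intersection.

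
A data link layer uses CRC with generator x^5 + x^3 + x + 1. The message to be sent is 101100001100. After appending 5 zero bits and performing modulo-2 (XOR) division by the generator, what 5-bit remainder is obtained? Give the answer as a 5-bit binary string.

Append 5 zeros: 10110000110000000. Divide by 101011 (XOR where the leading bit is 1):
  pos 0: 101100 XOR 101011 = 000111
  pos 3: 111001 XOR 101011 = 010010
  pos 4: 100101 XOR 101011 = 001110
  pos 6: 111000 XOR 101011 = 010011
  pos 7: 100110 XOR 101011 = 001101
  pos 9: 110100 XOR 101011 = 011111
  pos 10: 111110 XOR 101011 = 010101
  pos 11: 101010 XOR 101011 = 000001
Remainder (last 5 bits) = 00001. This is the CRC / FCS.

00001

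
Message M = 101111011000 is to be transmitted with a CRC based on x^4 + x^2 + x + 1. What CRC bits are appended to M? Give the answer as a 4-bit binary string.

1011

Append 4 zeros: 1011110110000000. Divide by 10111 (XOR where the leading bit is 1):
  pos 0: 10111 XOR 10111 = 00000
  pos 5: 10110 XOR 10111 = 00001
  pos 9: 10000 XOR 10111 = 00111
  pos 11: 11100 XOR 10111 = 01011
Remainder (last 4 bits) = 1011. This is the CRC / FCS.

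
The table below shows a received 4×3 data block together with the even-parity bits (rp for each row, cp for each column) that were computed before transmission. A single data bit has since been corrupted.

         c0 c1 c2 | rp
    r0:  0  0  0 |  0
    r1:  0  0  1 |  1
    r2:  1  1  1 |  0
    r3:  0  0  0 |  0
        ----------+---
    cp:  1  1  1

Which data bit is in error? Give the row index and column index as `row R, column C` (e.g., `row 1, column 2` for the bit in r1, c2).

Recompute each row's even parity and compare to rp:
  r0: data parity 0, sent rp 0 → ok
  r1: data parity 1, sent rp 1 → ok
  r2: data parity 1, sent rp 0 → mismatch
  r3: data parity 0, sent rp 0 → ok
Recompute each column's even parity and compare to cp:
  c0: data parity 1, sent cp 1 → ok
  c1: data parity 1, sent cp 1 → ok
  c2: data parity 0, sent cp 1 → mismatch
Exactly one row (r2) and one column (c2) fail → the flipped bit is at their intersection.

row 2, column 2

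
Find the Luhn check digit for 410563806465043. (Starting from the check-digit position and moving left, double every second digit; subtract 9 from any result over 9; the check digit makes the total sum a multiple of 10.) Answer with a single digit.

Partial digits right→left: 3 4 0 5 6 4 6 0 8 3 6 5 0 1 4
Double every second digit counting from the check-digit position (so the 1st, 3rd, 5th, ... of the partial from the right).
  doubled (with −9 where >9): 6 0 3 3 7 3 0 8 → sum 30
  kept as-is: 4 5 4 0 3 5 1 → sum 22
Total = 30 + 22 = 52.
Check digit = (10 − (52 mod 10)) mod 10 = 8.

8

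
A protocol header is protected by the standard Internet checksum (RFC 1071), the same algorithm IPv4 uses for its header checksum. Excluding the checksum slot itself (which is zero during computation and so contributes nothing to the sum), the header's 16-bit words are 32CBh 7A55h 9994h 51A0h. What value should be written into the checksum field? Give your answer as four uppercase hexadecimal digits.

One's-complement addition (fold any carry out of bit 15 back into bit 0):
  0x32CB + 0x7A55 = 0x0AD20
  0xAD20 + 0x9994 = 0x146B4 → wrap carry → 0x46B5
  0x46B5 + 0x51A0 = 0x09855
One's-complement sum = 0x9855.
Checksum = ~0x9855 & 0xFFFF = 0x67AA.

67AA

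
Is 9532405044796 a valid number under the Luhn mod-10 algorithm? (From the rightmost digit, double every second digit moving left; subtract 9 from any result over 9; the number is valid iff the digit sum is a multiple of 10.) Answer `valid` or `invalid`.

valid

From the right, keep odd positions and double even positions (subtract 9 from any doubled value over 9):
  doubled (positions 2,4,...): 9 8 0 0 4 1 → sum 22
  kept (positions 1,3,...): 6 7 4 5 4 3 9 → sum 38
Total = 60.
60 mod 10 = 0, so the number is valid.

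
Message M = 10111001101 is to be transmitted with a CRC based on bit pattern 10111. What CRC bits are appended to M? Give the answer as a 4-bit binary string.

Append 4 zeros: 101110011010000. Divide by 10111 (XOR where the leading bit is 1):
  pos 0: 10111 XOR 10111 = 00000
  pos 7: 11010 XOR 10111 = 01101
  pos 8: 11010 XOR 10111 = 01101
  pos 9: 11010 XOR 10111 = 01101
  pos 10: 11010 XOR 10111 = 01101
Remainder (last 4 bits) = 1101. This is the CRC / FCS.

1101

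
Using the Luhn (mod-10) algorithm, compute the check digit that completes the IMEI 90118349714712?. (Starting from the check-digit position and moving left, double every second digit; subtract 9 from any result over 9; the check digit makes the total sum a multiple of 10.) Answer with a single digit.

8

Partial digits right→left: 2 1 7 4 1 7 9 4 3 8 1 1 0 9
Double every second digit counting from the check-digit position (so the 1st, 3rd, 5th, ... of the partial from the right).
  doubled (with −9 where >9): 4 5 2 9 6 2 0 → sum 28
  kept as-is: 1 4 7 4 8 1 9 → sum 34
Total = 28 + 34 = 62.
Check digit = (10 − (62 mod 10)) mod 10 = 8.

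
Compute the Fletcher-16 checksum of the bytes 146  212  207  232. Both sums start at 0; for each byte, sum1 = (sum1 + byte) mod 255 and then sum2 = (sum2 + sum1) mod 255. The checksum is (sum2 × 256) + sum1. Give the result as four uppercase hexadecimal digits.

5120

Running sums (mod 255):
  after byte 0 (146): sum1=146, sum2=146
  after byte 1 (212): sum1=103, sum2=249
  after byte 2 (207): sum1=55, sum2=49
  after byte 3 (232): sum1=32, sum2=81
Checksum = sum2·256 + sum1 = 81·256 + 32 = 20768 = 0x5120.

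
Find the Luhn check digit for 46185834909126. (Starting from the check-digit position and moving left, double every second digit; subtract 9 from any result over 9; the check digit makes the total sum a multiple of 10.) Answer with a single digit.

7

Partial digits right→left: 6 2 1 9 0 9 4 3 8 5 8 1 6 4
Double every second digit counting from the check-digit position (so the 1st, 3rd, 5th, ... of the partial from the right).
  doubled (with −9 where >9): 3 2 0 8 7 7 3 → sum 30
  kept as-is: 2 9 9 3 5 1 4 → sum 33
Total = 30 + 33 = 63.
Check digit = (10 − (63 mod 10)) mod 10 = 7.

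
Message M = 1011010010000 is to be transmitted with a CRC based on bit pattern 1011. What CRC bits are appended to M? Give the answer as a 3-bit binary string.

Append 3 zeros: 1011010010000000. Divide by 1011 (XOR where the leading bit is 1):
  pos 0: 1011 XOR 1011 = 0000
  pos 5: 1001 XOR 1011 = 0010
  pos 7: 1000 XOR 1011 = 0011
  pos 9: 1100 XOR 1011 = 0111
  pos 10: 1110 XOR 1011 = 0101
  pos 11: 1010 XOR 1011 = 0001
Remainder (last 3 bits) = 010. This is the CRC / FCS.

010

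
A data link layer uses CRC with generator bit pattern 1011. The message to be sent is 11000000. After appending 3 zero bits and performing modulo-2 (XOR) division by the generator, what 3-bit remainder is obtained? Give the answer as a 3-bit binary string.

Append 3 zeros: 11000000000. Divide by 1011 (XOR where the leading bit is 1):
  pos 0: 1100 XOR 1011 = 0111
  pos 1: 1110 XOR 1011 = 0101
  pos 2: 1010 XOR 1011 = 0001
  pos 5: 1000 XOR 1011 = 0011
  pos 7: 1100 XOR 1011 = 0111
Remainder (last 3 bits) = 111. This is the CRC / FCS.

111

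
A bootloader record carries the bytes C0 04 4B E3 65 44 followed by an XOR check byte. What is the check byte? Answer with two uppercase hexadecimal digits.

XOR the bytes together:
  start with 0xC0
  0xC0 ⊕ 0x04 = 0xC4
  0xC4 ⊕ 0x4B = 0x8F
  0x8F ⊕ 0xE3 = 0x6C
  0x6C ⊕ 0x65 = 0x09
  0x09 ⊕ 0x44 = 0x4D

4D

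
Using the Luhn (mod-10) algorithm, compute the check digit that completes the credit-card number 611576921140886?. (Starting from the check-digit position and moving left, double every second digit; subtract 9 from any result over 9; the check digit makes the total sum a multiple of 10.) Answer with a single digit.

Partial digits right→left: 6 8 8 0 4 1 1 2 9 6 7 5 1 1 6
Double every second digit counting from the check-digit position (so the 1st, 3rd, 5th, ... of the partial from the right).
  doubled (with −9 where >9): 3 7 8 2 9 5 2 3 → sum 39
  kept as-is: 8 0 1 2 6 5 1 → sum 23
Total = 39 + 23 = 62.
Check digit = (10 − (62 mod 10)) mod 10 = 8.

8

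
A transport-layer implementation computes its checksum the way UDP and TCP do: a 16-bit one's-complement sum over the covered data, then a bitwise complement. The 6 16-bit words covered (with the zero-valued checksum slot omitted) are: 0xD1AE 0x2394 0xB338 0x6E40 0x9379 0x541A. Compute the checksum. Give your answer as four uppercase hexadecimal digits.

01B0

One's-complement addition (fold any carry out of bit 15 back into bit 0):
  0xD1AE + 0x2394 = 0x0F542
  0xF542 + 0xB338 = 0x1A87A → wrap carry → 0xA87B
  0xA87B + 0x6E40 = 0x116BB → wrap carry → 0x16BC
  0x16BC + 0x9379 = 0x0AA35
  0xAA35 + 0x541A = 0x0FE4F
One's-complement sum = 0xFE4F.
Checksum = ~0xFE4F & 0xFFFF = 0x01B0.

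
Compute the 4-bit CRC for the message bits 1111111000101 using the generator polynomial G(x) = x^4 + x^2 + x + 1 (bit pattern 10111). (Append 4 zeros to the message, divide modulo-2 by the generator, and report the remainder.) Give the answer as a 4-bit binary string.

0001

Append 4 zeros: 11111110001010000. Divide by 10111 (XOR where the leading bit is 1):
  pos 0: 11111 XOR 10111 = 01000
  pos 1: 10001 XOR 10111 = 00110
  pos 3: 11010 XOR 10111 = 01101
  pos 4: 11010 XOR 10111 = 01101
  pos 5: 11010 XOR 10111 = 01101
  pos 6: 11011 XOR 10111 = 01100
  pos 7: 11000 XOR 10111 = 01111
  pos 8: 11111 XOR 10111 = 01000
  pos 9: 10000 XOR 10111 = 00111
  pos 11: 11100 XOR 10111 = 01011
  pos 12: 10110 XOR 10111 = 00001
Remainder (last 4 bits) = 0001. This is the CRC / FCS.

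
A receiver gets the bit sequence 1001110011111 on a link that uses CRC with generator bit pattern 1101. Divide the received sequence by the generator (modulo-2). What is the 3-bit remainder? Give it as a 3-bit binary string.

Modulo-2 division of 1001110011111 by 1101:
  pos 0: 1001 XOR 1101 = 0100
  pos 1: 1001 XOR 1101 = 0100
  pos 2: 1001 XOR 1101 = 0100
  pos 3: 1000 XOR 1101 = 0101
  pos 4: 1010 XOR 1101 = 0111
  pos 5: 1111 XOR 1101 = 0010
  pos 7: 1011 XOR 1101 = 0110
  pos 8: 1101 XOR 1101 = 0000
Remainder = 001 (nonzero — an error is detected).

001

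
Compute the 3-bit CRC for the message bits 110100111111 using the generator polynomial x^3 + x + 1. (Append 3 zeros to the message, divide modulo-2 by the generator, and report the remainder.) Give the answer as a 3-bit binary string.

110

Append 3 zeros: 110100111111000. Divide by 1011 (XOR where the leading bit is 1):
  pos 0: 1101 XOR 1011 = 0110
  pos 1: 1100 XOR 1011 = 0111
  pos 2: 1110 XOR 1011 = 0101
  pos 3: 1011 XOR 1011 = 0000
  pos 7: 1111 XOR 1011 = 0100
  pos 8: 1001 XOR 1011 = 0010
  pos 10: 1000 XOR 1011 = 0011
Remainder (last 3 bits) = 110. This is the CRC / FCS.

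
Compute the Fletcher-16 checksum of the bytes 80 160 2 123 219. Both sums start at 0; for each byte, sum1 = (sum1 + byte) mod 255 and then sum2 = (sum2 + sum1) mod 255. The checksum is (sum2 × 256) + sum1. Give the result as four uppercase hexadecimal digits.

Running sums (mod 255):
  after byte 0 (80): sum1=80, sum2=80
  after byte 1 (160): sum1=240, sum2=65
  after byte 2 (2): sum1=242, sum2=52
  after byte 3 (123): sum1=110, sum2=162
  after byte 4 (219): sum1=74, sum2=236
Checksum = sum2·256 + sum1 = 236·256 + 74 = 60490 = 0xEC4A.

EC4A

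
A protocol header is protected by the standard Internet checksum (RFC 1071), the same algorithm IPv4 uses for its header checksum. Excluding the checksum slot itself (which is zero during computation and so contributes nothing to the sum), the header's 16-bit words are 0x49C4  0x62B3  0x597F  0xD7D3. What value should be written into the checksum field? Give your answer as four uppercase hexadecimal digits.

2235

One's-complement addition (fold any carry out of bit 15 back into bit 0):
  0x49C4 + 0x62B3 = 0x0AC77
  0xAC77 + 0x597F = 0x105F6 → wrap carry → 0x05F7
  0x05F7 + 0xD7D3 = 0x0DDCA
One's-complement sum = 0xDDCA.
Checksum = ~0xDDCA & 0xFFFF = 0x2235.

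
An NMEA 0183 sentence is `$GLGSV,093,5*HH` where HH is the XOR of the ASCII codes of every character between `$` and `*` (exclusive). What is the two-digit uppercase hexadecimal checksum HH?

46

XOR the ASCII codes of the payload characters:
  'G' = 0x47 → acc = 0x47
  'L' = 0x4C → acc = 0x0B
  'G' = 0x47 → acc = 0x4C
  'S' = 0x53 → acc = 0x1F
  'V' = 0x56 → acc = 0x49
  ',' = 0x2C → acc = 0x65
  '0' = 0x30 → acc = 0x55
  '9' = 0x39 → acc = 0x6C
  '3' = 0x33 → acc = 0x5F
  ',' = 0x2C → acc = 0x73
  '5' = 0x35 → acc = 0x46
Checksum = 0x46.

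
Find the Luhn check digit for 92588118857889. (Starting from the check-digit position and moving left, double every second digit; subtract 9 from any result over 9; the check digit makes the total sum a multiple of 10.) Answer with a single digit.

Partial digits right→left: 9 8 8 7 5 8 8 1 1 8 8 5 2 9
Double every second digit counting from the check-digit position (so the 1st, 3rd, 5th, ... of the partial from the right).
  doubled (with −9 where >9): 9 7 1 7 2 7 4 → sum 37
  kept as-is: 8 7 8 1 8 5 9 → sum 46
Total = 37 + 46 = 83.
Check digit = (10 − (83 mod 10)) mod 10 = 7.

7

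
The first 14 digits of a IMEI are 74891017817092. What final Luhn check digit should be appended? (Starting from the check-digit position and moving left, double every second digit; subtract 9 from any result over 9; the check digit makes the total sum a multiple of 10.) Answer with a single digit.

Partial digits right→left: 2 9 0 7 1 8 7 1 0 1 9 8 4 7
Double every second digit counting from the check-digit position (so the 1st, 3rd, 5th, ... of the partial from the right).
  doubled (with −9 where >9): 4 0 2 5 0 9 8 → sum 28
  kept as-is: 9 7 8 1 1 8 7 → sum 41
Total = 28 + 41 = 69.
Check digit = (10 − (69 mod 10)) mod 10 = 1.

1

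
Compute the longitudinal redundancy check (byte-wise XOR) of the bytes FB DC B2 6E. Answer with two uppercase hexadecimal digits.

XOR the bytes together:
  start with 0xFB
  0xFB ⊕ 0xDC = 0x27
  0x27 ⊕ 0xB2 = 0x95
  0x95 ⊕ 0x6E = 0xFB

FB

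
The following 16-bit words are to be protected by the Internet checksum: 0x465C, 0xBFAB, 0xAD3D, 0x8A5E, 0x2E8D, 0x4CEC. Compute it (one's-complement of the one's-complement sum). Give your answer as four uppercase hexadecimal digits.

46E2

One's-complement addition (fold any carry out of bit 15 back into bit 0):
  0x465C + 0xBFAB = 0x10607 → wrap carry → 0x0608
  0x0608 + 0xAD3D = 0x0B345
  0xB345 + 0x8A5E = 0x13DA3 → wrap carry → 0x3DA4
  0x3DA4 + 0x2E8D = 0x06C31
  0x6C31 + 0x4CEC = 0x0B91D
One's-complement sum = 0xB91D.
Checksum = ~0xB91D & 0xFFFF = 0x46E2.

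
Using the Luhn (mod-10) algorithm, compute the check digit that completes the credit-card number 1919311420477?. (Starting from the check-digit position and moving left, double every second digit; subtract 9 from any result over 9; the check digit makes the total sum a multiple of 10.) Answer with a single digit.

1

Partial digits right→left: 7 7 4 0 2 4 1 1 3 9 1 9 1
Double every second digit counting from the check-digit position (so the 1st, 3rd, 5th, ... of the partial from the right).
  doubled (with −9 where >9): 5 8 4 2 6 2 2 → sum 29
  kept as-is: 7 0 4 1 9 9 → sum 30
Total = 29 + 30 = 59.
Check digit = (10 − (59 mod 10)) mod 10 = 1.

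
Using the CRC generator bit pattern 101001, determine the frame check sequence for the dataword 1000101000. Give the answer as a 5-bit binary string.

Append 5 zeros: 100010100000000. Divide by 101001 (XOR where the leading bit is 1):
  pos 0: 100010 XOR 101001 = 001011
  pos 2: 101110 XOR 101001 = 000111
  pos 5: 111000 XOR 101001 = 010001
  pos 6: 100010 XOR 101001 = 001011
  pos 8: 101100 XOR 101001 = 000101
Remainder (last 5 bits) = 01010. This is the CRC / FCS.

01010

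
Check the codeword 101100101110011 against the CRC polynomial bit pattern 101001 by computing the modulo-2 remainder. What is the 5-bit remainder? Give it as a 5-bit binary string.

00000

Modulo-2 division of 101100101110011 by 101001:
  pos 0: 101100 XOR 101001 = 000101
  pos 3: 101101 XOR 101001 = 000100
  pos 6: 100110 XOR 101001 = 001111
  pos 8: 111101 XOR 101001 = 010100
  pos 9: 101001 XOR 101001 = 000000
Remainder = 00000 (zero — the frame passes the CRC check).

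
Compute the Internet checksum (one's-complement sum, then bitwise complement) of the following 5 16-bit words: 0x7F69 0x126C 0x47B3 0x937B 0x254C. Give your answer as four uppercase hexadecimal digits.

6DAF

One's-complement addition (fold any carry out of bit 15 back into bit 0):
  0x7F69 + 0x126C = 0x091D5
  0x91D5 + 0x47B3 = 0x0D988
  0xD988 + 0x937B = 0x16D03 → wrap carry → 0x6D04
  0x6D04 + 0x254C = 0x09250
One's-complement sum = 0x9250.
Checksum = ~0x9250 & 0xFFFF = 0x6DAF.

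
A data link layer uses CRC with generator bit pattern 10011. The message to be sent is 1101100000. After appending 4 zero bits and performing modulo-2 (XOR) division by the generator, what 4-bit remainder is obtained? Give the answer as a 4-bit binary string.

1111

Append 4 zeros: 11011000000000. Divide by 10011 (XOR where the leading bit is 1):
  pos 0: 11011 XOR 10011 = 01000
  pos 1: 10000 XOR 10011 = 00011
  pos 4: 11000 XOR 10011 = 01011
  pos 5: 10110 XOR 10011 = 00101
  pos 7: 10100 XOR 10011 = 00111
  pos 9: 11100 XOR 10011 = 01111
Remainder (last 4 bits) = 1111. This is the CRC / FCS.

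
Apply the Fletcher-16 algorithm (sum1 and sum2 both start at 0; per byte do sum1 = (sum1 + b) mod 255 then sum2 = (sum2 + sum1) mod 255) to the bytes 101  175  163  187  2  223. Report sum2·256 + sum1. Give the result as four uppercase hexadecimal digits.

7456

Running sums (mod 255):
  after byte 0 (101): sum1=101, sum2=101
  after byte 1 (175): sum1=21, sum2=122
  after byte 2 (163): sum1=184, sum2=51
  after byte 3 (187): sum1=116, sum2=167
  after byte 4 (2): sum1=118, sum2=30
  after byte 5 (223): sum1=86, sum2=116
Checksum = sum2·256 + sum1 = 116·256 + 86 = 29782 = 0x7456.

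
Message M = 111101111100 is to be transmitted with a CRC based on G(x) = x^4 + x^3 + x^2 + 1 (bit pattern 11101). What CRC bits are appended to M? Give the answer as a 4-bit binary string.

Append 4 zeros: 1111011111000000. Divide by 11101 (XOR where the leading bit is 1):
  pos 0: 11110 XOR 11101 = 00011
  pos 3: 11111 XOR 11101 = 00010
  pos 6: 10110 XOR 11101 = 01011
  pos 7: 10110 XOR 11101 = 01011
  pos 8: 10110 XOR 11101 = 01011
  pos 9: 10110 XOR 11101 = 01011
  pos 10: 10110 XOR 11101 = 01011
  pos 11: 10110 XOR 11101 = 01011
Remainder (last 4 bits) = 1011. This is the CRC / FCS.

1011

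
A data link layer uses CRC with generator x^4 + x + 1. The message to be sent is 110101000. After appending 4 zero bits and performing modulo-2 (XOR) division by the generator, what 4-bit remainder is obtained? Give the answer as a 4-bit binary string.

Append 4 zeros: 1101010000000. Divide by 10011 (XOR where the leading bit is 1):
  pos 0: 11010 XOR 10011 = 01001
  pos 1: 10011 XOR 10011 = 00000
Remainder (last 4 bits) = 0000. This is the CRC / FCS.

0000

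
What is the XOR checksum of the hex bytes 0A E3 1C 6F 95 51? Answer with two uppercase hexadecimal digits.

5E

XOR the bytes together:
  start with 0x0A
  0x0A ⊕ 0xE3 = 0xE9
  0xE9 ⊕ 0x1C = 0xF5
  0xF5 ⊕ 0x6F = 0x9A
  0x9A ⊕ 0x95 = 0x0F
  0x0F ⊕ 0x51 = 0x5E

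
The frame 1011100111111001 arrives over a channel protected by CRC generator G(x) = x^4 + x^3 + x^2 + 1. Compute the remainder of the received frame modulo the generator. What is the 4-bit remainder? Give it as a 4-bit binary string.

Modulo-2 division of 1011100111111001 by 11101:
  pos 0: 10111 XOR 11101 = 01010
  pos 1: 10100 XOR 11101 = 01001
  pos 2: 10010 XOR 11101 = 01111
  pos 3: 11111 XOR 11101 = 00010
  pos 6: 10111 XOR 11101 = 01010
  pos 7: 10101 XOR 11101 = 01000
  pos 8: 10001 XOR 11101 = 01100
  pos 9: 11000 XOR 11101 = 00101
  pos 11: 10101 XOR 11101 = 01000
Remainder = 1000 (nonzero — an error is detected).

1000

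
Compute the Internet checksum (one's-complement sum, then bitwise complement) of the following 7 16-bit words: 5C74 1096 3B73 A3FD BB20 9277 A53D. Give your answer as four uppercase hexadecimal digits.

One's-complement addition (fold any carry out of bit 15 back into bit 0):
  0x5C74 + 0x1096 = 0x06D0A
  0x6D0A + 0x3B73 = 0x0A87D
  0xA87D + 0xA3FD = 0x14C7A → wrap carry → 0x4C7B
  0x4C7B + 0xBB20 = 0x1079B → wrap carry → 0x079C
  0x079C + 0x9277 = 0x09A13
  0x9A13 + 0xA53D = 0x13F50 → wrap carry → 0x3F51
One's-complement sum = 0x3F51.
Checksum = ~0x3F51 & 0xFFFF = 0xC0AE.

C0AE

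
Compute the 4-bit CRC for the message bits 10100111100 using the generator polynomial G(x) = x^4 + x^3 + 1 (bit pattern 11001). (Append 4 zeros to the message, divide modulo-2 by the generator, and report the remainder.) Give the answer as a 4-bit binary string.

1100

Append 4 zeros: 101001111000000. Divide by 11001 (XOR where the leading bit is 1):
  pos 0: 10100 XOR 11001 = 01101
  pos 1: 11011 XOR 11001 = 00010
  pos 4: 10111 XOR 11001 = 01110
  pos 5: 11100 XOR 11001 = 00101
  pos 7: 10100 XOR 11001 = 01101
  pos 8: 11010 XOR 11001 = 00011
Remainder (last 4 bits) = 1100. This is the CRC / FCS.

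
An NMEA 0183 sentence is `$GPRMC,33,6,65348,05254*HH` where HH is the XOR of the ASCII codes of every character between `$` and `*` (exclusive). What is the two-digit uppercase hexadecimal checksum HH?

XOR the ASCII codes of the payload characters:
  'G' = 0x47 → acc = 0x47
  'P' = 0x50 → acc = 0x17
  'R' = 0x52 → acc = 0x45
  'M' = 0x4D → acc = 0x08
  'C' = 0x43 → acc = 0x4B
  ',' = 0x2C → acc = 0x67
  '3' = 0x33 → acc = 0x54
  '3' = 0x33 → acc = 0x67
  ',' = 0x2C → acc = 0x4B
  '6' = 0x36 → acc = 0x7D
  ',' = 0x2C → acc = 0x51
  '6' = 0x36 → acc = 0x67
  '5' = 0x35 → acc = 0x52
  '3' = 0x33 → acc = 0x61
  '4' = 0x34 → acc = 0x55
  '8' = 0x38 → acc = 0x6D
  ',' = 0x2C → acc = 0x41
  '0' = 0x30 → acc = 0x71
  '5' = 0x35 → acc = 0x44
  '2' = 0x32 → acc = 0x76
  '5' = 0x35 → acc = 0x43
  '4' = 0x34 → acc = 0x77
Checksum = 0x77.

77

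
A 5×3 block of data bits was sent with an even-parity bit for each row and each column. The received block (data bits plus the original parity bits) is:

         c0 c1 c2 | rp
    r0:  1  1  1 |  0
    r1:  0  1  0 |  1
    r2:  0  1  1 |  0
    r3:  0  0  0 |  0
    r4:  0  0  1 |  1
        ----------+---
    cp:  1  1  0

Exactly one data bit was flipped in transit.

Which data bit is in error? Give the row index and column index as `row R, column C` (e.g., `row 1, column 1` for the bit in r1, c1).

Recompute each row's even parity and compare to rp:
  r0: data parity 1, sent rp 0 → mismatch
  r1: data parity 1, sent rp 1 → ok
  r2: data parity 0, sent rp 0 → ok
  r3: data parity 0, sent rp 0 → ok
  r4: data parity 1, sent rp 1 → ok
Recompute each column's even parity and compare to cp:
  c0: data parity 1, sent cp 1 → ok
  c1: data parity 1, sent cp 1 → ok
  c2: data parity 1, sent cp 0 → mismatch
Exactly one row (r0) and one column (c2) fail → the flipped bit is at their intersection.

row 0, column 2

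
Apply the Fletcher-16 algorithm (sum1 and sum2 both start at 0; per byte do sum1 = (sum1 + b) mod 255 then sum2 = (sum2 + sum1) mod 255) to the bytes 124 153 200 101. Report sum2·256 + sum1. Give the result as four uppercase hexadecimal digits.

Running sums (mod 255):
  after byte 0 (124): sum1=124, sum2=124
  after byte 1 (153): sum1=22, sum2=146
  after byte 2 (200): sum1=222, sum2=113
  after byte 3 (101): sum1=68, sum2=181
Checksum = sum2·256 + sum1 = 181·256 + 68 = 46404 = 0xB544.

B544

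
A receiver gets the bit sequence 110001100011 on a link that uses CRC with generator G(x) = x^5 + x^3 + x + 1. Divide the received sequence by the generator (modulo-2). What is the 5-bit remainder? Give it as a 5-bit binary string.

00000

Modulo-2 division of 110001100011 by 101011:
  pos 0: 110001 XOR 101011 = 011010
  pos 1: 110101 XOR 101011 = 011110
  pos 2: 111100 XOR 101011 = 010111
  pos 3: 101110 XOR 101011 = 000101
  pos 6: 101011 XOR 101011 = 000000
Remainder = 00000 (zero — the frame passes the CRC check).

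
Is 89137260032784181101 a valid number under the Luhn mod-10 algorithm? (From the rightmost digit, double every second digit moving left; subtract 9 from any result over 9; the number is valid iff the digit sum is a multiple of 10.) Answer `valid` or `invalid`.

valid

From the right, keep odd positions and double even positions (subtract 9 from any doubled value over 9):
  doubled (positions 2,4,...): 0 2 2 7 4 0 3 5 2 7 → sum 32
  kept (positions 1,3,...): 1 1 8 4 7 3 0 2 3 9 → sum 38
Total = 70.
70 mod 10 = 0, so the number is valid.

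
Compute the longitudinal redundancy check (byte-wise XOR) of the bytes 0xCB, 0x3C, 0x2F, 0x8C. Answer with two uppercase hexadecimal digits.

XOR the bytes together:
  start with 0xCB
  0xCB ⊕ 0x3C = 0xF7
  0xF7 ⊕ 0x2F = 0xD8
  0xD8 ⊕ 0x8C = 0x54

54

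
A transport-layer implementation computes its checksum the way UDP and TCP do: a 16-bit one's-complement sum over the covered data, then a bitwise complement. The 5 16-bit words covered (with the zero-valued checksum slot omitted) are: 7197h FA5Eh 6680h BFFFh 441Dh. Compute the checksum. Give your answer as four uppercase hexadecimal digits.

296C

One's-complement addition (fold any carry out of bit 15 back into bit 0):
  0x7197 + 0xFA5E = 0x16BF5 → wrap carry → 0x6BF6
  0x6BF6 + 0x6680 = 0x0D276
  0xD276 + 0xBFFF = 0x19275 → wrap carry → 0x9276
  0x9276 + 0x441D = 0x0D693
One's-complement sum = 0xD693.
Checksum = ~0xD693 & 0xFFFF = 0x296C.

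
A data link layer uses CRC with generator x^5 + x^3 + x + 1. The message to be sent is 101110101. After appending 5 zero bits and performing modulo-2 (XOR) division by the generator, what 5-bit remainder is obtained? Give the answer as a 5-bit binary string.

Append 5 zeros: 10111010100000. Divide by 101011 (XOR where the leading bit is 1):
  pos 0: 101110 XOR 101011 = 000101
  pos 3: 101101 XOR 101011 = 000110
  pos 6: 110000 XOR 101011 = 011011
  pos 7: 110110 XOR 101011 = 011101
  pos 8: 111010 XOR 101011 = 010001
Remainder (last 5 bits) = 10001. This is the CRC / FCS.

10001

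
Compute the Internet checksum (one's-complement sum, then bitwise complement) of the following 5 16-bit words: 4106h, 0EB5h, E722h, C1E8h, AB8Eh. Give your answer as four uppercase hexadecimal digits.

One's-complement addition (fold any carry out of bit 15 back into bit 0):
  0x4106 + 0x0EB5 = 0x04FBB
  0x4FBB + 0xE722 = 0x136DD → wrap carry → 0x36DE
  0x36DE + 0xC1E8 = 0x0F8C6
  0xF8C6 + 0xAB8E = 0x1A454 → wrap carry → 0xA455
One's-complement sum = 0xA455.
Checksum = ~0xA455 & 0xFFFF = 0x5BAA.

5BAA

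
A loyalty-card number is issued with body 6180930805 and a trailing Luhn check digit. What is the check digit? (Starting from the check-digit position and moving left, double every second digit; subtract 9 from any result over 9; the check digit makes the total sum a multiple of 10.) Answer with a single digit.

Partial digits right→left: 5 0 8 0 3 9 0 8 1 6
Double every second digit counting from the check-digit position (so the 1st, 3rd, 5th, ... of the partial from the right).
  doubled (with −9 where >9): 1 7 6 0 2 → sum 16
  kept as-is: 0 0 9 8 6 → sum 23
Total = 16 + 23 = 39.
Check digit = (10 − (39 mod 10)) mod 10 = 1.

1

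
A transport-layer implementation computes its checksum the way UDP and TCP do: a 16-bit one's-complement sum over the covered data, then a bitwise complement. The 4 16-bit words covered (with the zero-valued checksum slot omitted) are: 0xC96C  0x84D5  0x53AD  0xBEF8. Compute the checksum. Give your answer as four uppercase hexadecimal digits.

One's-complement addition (fold any carry out of bit 15 back into bit 0):
  0xC96C + 0x84D5 = 0x14E41 → wrap carry → 0x4E42
  0x4E42 + 0x53AD = 0x0A1EF
  0xA1EF + 0xBEF8 = 0x160E7 → wrap carry → 0x60E8
One's-complement sum = 0x60E8.
Checksum = ~0x60E8 & 0xFFFF = 0x9F17.

9F17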